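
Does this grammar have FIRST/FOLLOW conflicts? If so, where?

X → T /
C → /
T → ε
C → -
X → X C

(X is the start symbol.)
No FIRST/FOLLOW conflicts.

A FIRST/FOLLOW conflict occurs when a non-terminal N has a nullable alternative N → β (β ⇒* ε) and another alternative N → α with FIRST(α) ∩ FOLLOW(N) ≠ ∅: on such a lookahead the parser cannot decide between expanding α and letting N vanish via β.

Nullable non-terminals: T.
T has a nullable alternative but only one production, so nothing to check.

C, X have no nullable alternative, so no FIRST/FOLLOW check is needed there.

No FIRST/FOLLOW conflicts found.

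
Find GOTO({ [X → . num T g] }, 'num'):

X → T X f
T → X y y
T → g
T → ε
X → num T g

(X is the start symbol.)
GOTO(I, 'num') = CLOSURE({ [A → αX.β] : [A → α.Xβ] ∈ I, X = 'num' })

Items with dot before 'num', with the dot advanced:
  [X → . num T g] → [X → num . T g]
Closure of the advanced items:
  [X → num . T g] has the dot before T: add [T → . X y y], [T → . g], [T → .]
  [T → . X y y] has the dot before X: add [X → . T X f], [X → . num T g]

GOTO = { [T → . X y y], [T → . g], [T → .], [X → . T X f], [X → . num T g], [X → num . T g] }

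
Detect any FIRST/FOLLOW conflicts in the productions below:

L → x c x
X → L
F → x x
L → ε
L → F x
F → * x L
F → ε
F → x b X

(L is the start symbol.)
Yes. L → x c x with FOLLOW(L) on { 'x' }; L → F x with FOLLOW(L) on { 'x' }; F → x x with FOLLOW(F) on { 'x' }; F → x b X with FOLLOW(F) on { 'x' }

Nullable non-terminals: F, L, X.
FIRST sets used below: FIRST(F) = { '*', 'x', ε }

F: nullable alternative(s) F → ε; FOLLOW(F) = { 'x' }
  F → x x: FIRST \ {ε} = { 'x' } — overlaps FOLLOW(F) on { 'x' }: CONFLICT
  F → * x L: FIRST \ {ε} = { '*' } — disjoint from FOLLOW(F)
  F → ε: FIRST \ {ε} = { } — this is the only nullable alternative, skip
  F → x b X: FIRST \ {ε} = { 'x' } — overlaps FOLLOW(F) on { 'x' }: CONFLICT

L: nullable alternative(s) L → ε; FOLLOW(L) = { $, 'x' }
  L → x c x: FIRST \ {ε} = { 'x' } — overlaps FOLLOW(L) on { 'x' }: CONFLICT
  L → ε: FIRST \ {ε} = { } — this is the only nullable alternative, skip
  L → F x: FIRST \ {ε} = { '*', 'x' } — overlaps FOLLOW(L) on { 'x' }: CONFLICT
X has a nullable alternative but only one production, so nothing to check.

So the grammar has 4 FIRST/FOLLOW conflicts (marked CONFLICT above).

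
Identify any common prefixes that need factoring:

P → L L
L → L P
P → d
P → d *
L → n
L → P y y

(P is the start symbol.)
Yes, P has productions with common prefix 'd'

Left-factoring is needed when two productions for the same non-terminal
share a common prefix on the right-hand side.

Productions for P:
  P → L L
  P → d
  P → d *
Productions for L:
  L → L P
  L → n
  L → P y y

Found common prefix 'd' in productions for P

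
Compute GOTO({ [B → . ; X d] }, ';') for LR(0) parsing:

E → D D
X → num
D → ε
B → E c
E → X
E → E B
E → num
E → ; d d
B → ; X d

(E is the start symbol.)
GOTO(I, ';') = CLOSURE({ [A → αX.β] : [A → α.Xβ] ∈ I, X = ';' })

Items with dot before ';', with the dot advanced:
  [B → . ; X d] → [B → ; . X d]
Closure of the advanced items:
  [B → ; . X d] has the dot before X: add [X → . num]

GOTO = { [B → ; . X d], [X → . num] }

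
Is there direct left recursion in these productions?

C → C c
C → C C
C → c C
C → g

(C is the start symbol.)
C → C c: LEFT RECURSIVE (starts with C)
C → C C: LEFT RECURSIVE (starts with C)
C → c C: starts with c
C → g: starts with g

The grammar has direct left recursion on: C.

Answer: Yes, C is left-recursive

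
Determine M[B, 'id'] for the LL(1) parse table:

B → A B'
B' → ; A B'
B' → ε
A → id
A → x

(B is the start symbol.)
B → A B'

To find M[B, 'id'], we find productions for B where 'id' is in the predict set (PREDICT(N → α) = (FIRST(α) \ {ε}) ∪ (FOLLOW(N) if α ⇒* ε)).

Relevant sets:
  FIRST(A) = { 'id', 'x' }

B → A B': PREDICT = { 'id', 'x' }
  'id' is in predict set, so this production goes in M[B, 'id']

M[B, 'id'] = B → A B'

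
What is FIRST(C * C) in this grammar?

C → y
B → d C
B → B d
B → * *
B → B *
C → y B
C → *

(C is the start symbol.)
{ '*', 'y' }

FIRST sets of the non-terminals involved (from the grammar, by fixed-point iteration):
  FIRST(C) = { '*', 'y' }

To compute FIRST(C * C), process the symbols left to right:
Symbol C is a non-terminal. Add FIRST(C) \ {ε} = { '*', 'y' }
C is not nullable (ε ∉ FIRST(C)), so stop here.
FIRST(C * C) = { '*', 'y' }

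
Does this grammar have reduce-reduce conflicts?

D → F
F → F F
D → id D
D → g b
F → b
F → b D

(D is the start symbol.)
A reduce-reduce conflict occurs when an LR(0) state has two complete items [A → α .] and [B → β .] — both call for a reduction, and with no lookahead the parser cannot choose between them.

Augment with D' → D and build the canonical LR(0) collection (I0 = CLOSURE({[D' → . D]}), then GOTO on every symbol after a dot until no new states appear). It has 10 states:
  I0: { [D → . F], [D → . g b], [D → . id D], [D' → . D], [F → . F F], [F → . b D], [F → . b] }  — shift
  I1: { [D' → D .] }  — accept
  I2: { [D → F .], [F → . F F], [F → . b D], [F → . b], [F → F . F] }  — shift, reduce
  I3: { [D → . F], [D → . g b], [D → . id D], [F → . F F], [F → . b D], [F → . b], [F → b . D], [F → b .] }  — shift, reduce
  I4: { [D → g . b] }  — shift
  I5: { [D → . F], [D → . g b], [D → . id D], [D → id . D], [F → . F F], [F → . b D], [F → . b] }  — shift
  I6: { [D → id D .] }  — reduce
  I7: { [D → g b .] }  — reduce
  I8: { [F → b D .] }  — reduce
  I9: { [F → . F F], [F → . b D], [F → . b], [F → F . F], [F → F F .] }  — shift, reduce

No state contains more than one complete item.

Answer: No reduce-reduce conflicts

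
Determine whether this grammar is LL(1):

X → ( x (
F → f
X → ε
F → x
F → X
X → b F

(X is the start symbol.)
Yes, the grammar is LL(1).

Relevant sets:
  FIRST(X) = { '(', 'b', ε }
  FOLLOW(X) = { $ }
  FOLLOW(F) = { $ }

For X:
  PREDICT(X → '(' x '(') = { '(' }
  PREDICT(X → ε) = { $ }
  PREDICT(X → b F) = { 'b' }
For F:
  PREDICT(F → f) = { 'f' }
  PREDICT(F → x) = { 'x' }
  PREDICT(F → X) = { $, '(', 'b' }

All predict sets are disjoint. The grammar IS LL(1).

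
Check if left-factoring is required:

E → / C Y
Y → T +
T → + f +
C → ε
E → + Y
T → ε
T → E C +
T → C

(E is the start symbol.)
No, left-factoring is not needed

Left-factoring is needed when two productions for the same non-terminal
share a common prefix on the right-hand side.

Productions for E:
  E → / C Y
  E → + Y
Productions for T:
  T → + f +
  T → ε
  T → E C +
  T → C

No common prefixes found.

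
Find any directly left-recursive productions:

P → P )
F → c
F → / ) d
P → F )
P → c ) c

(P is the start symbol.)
Yes, P is left-recursive

Direct left recursion occurs when N → N α for some non-terminal N (the right-hand side begins with the left-hand side itself).

P → P ): LEFT RECURSIVE (starts with P)
F → c: starts with c
F → / ) d: starts with '/'
P → F ): starts with F
P → c ) c: starts with c

The grammar has direct left recursion on: P.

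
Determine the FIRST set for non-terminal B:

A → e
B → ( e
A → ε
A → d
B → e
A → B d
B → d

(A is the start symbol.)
To compute FIRST(B), examine every production with B on the left-hand side, reading each right-hand side left to right until a non-nullable symbol is reached.

From B → ( e:
  - '(' is a terminal: add '(' and stop
From B → e:
  - e is a terminal: add 'e' and stop
From B → d:
  - d is a terminal: add 'd' and stop

Collecting: FIRST(B) = { '(', 'd', 'e' }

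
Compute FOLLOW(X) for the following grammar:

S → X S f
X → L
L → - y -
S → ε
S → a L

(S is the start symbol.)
To compute FOLLOW(X), find every occurrence of X on a right-hand side N → α X β: add FIRST(β) \ {ε}, and if β is empty or nullable also add FOLLOW(N). Iterate to a fixed point.

In S → X S f: X is followed by S f, add FIRST(S f) \ {ε} = { '-', 'a', 'f' }

Taking the union: FOLLOW(X) = { '-', 'a', 'f' }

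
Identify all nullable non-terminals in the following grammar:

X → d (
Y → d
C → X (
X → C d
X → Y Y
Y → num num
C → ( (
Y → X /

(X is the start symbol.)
None

A non-terminal is nullable if it can derive ε (the empty string): either it has an ε-production, or it has a production whose right-hand side consists entirely of nullable non-terminals.

There are no ε-productions, so no non-terminal can derive ε.
No non-terminals are nullable.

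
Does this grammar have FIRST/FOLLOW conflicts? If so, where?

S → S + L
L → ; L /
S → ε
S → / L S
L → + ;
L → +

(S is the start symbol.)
Nullable non-terminals: S.
FIRST sets used below: FIRST(S) = { '+', '/', ε }

S: nullable alternative(s) S → ε; FOLLOW(S) = { $, '+' }
  S → S + L: FIRST \ {ε} = { '+', '/' } — overlaps FOLLOW(S) on { '+' }: CONFLICT
  S → ε: FIRST \ {ε} = { } — this is the only nullable alternative, skip
  S → / L S: FIRST \ {ε} = { '/' } — disjoint from FOLLOW(S)

L has no nullable alternative, so no FIRST/FOLLOW check is needed there.

So the grammar has 1 FIRST/FOLLOW conflict (marked CONFLICT above).

Answer: Yes. S → S '+' L with FOLLOW(S) on { '+' }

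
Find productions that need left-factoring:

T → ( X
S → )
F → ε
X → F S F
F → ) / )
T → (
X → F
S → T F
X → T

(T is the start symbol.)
Left-factoring is needed when two productions for the same non-terminal
share a common prefix on the right-hand side.

Productions for T:
  T → ( X
  T → (
Productions for S:
  S → )
  S → T F
Productions for F:
  F → ε
  F → ) / )
Productions for X:
  X → F S F
  X → F
  X → T

Found common prefix '(' in productions for T
Found common prefix 'F' in productions for X

Answer: Yes, T has productions with common prefix '('; X has productions with common prefix 'F'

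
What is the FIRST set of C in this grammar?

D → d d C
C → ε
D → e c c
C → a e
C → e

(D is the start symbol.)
To compute FIRST(C), examine every production with C on the left-hand side, reading each right-hand side left to right until a non-nullable symbol is reached.

From C → ε:
  - ε-production, so ε ∈ FIRST(C)
From C → a e:
  - a is a terminal: add 'a' and stop
From C → e:
  - e is a terminal: add 'e' and stop

Collecting: FIRST(C) = { 'a', 'e', ε }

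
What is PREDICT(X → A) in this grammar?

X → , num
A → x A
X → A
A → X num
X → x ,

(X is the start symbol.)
PREDICT(X → A) = (FIRST(RHS) \ {ε}) ∪ (FOLLOW(X) if ε ∈ FIRST(RHS), i.e. RHS ⇒* ε)
FIRST(A) = { ',', 'x' }
FIRST(A) = { ',', 'x' }
ε ∉ FIRST(A), so FOLLOW(X) is not added.
PREDICT(X → A) = { ',', 'x' }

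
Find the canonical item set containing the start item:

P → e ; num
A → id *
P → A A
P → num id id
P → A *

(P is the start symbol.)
{ [A → . id *], [P → . A *], [P → . A A], [P → . e ; num], [P → . num id id], [P' → . P] }

First, augment the grammar with P' → P
I₀ = CLOSURE({ [P' → . P] }):
  [P' → . P] has the dot before P: add [P → . e ; num], [P → . A A], [P → . num id id], [P → . A *]
  [P → . A A] has the dot before A: add [A → . id *]
No further items can be added.

I₀ = { [A → . id *], [P → . A *], [P → . A A], [P → . e ; num], [P → . num id id], [P' → . P] }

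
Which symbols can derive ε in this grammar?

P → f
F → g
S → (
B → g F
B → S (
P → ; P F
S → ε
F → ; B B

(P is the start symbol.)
{ 'S' }

ε-productions: S → ε
So S is immediately nullable.
No further non-terminal can be added: every production for the remaining non-terminals contains a terminal or a non-nullable non-terminal.
Nullable = { 'S' }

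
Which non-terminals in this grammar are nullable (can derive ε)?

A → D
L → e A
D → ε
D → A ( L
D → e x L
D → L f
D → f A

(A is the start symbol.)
{ 'A', 'D' }

ε-productions: D → ε
So D is immediately nullable.
A → D: every symbol on the right is nullable, so A is nullable too.
No further non-terminal can be added: every production for the remaining non-terminals contains a terminal or a non-nullable non-terminal.
Nullable = { 'A', 'D' }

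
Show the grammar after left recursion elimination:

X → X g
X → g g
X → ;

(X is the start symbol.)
X → g g X'
X → ; X'
X' → g X'
X' → ε

X is directly left-recursive. The standard transformation for
  A → A α₁ | ... | A α_m | β₁ | ... | β_n
is
  A  → β₁ A' | ... | β_n A'
  A' → α₁ A' | ... | α_m A' | ε

X → g g becomes X → g g X'
X → ; becomes X → ; X'
X → X g becomes X' → g X'
Add X' → ε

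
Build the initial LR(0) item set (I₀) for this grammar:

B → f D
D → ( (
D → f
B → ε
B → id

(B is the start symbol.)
{ [B → . f D], [B → . id], [B → .], [B' → . B] }

First, augment the grammar with B' → B
I₀ = CLOSURE({ [B' → . B] }):
  [B' → . B] has the dot before B: add [B → . f D], [B → .], [B → . id]
No further items can be added.

I₀ = { [B → . f D], [B → . id], [B → .], [B' → . B] }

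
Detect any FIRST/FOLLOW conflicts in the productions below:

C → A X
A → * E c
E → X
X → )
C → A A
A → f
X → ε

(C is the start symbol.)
A FIRST/FOLLOW conflict occurs when a non-terminal N has a nullable alternative N → β (β ⇒* ε) and another alternative N → α with FIRST(α) ∩ FOLLOW(N) ≠ ∅: on such a lookahead the parser cannot decide between expanding α and letting N vanish via β.

Nullable non-terminals: E, X.
E has a nullable alternative but only one production, so nothing to check.

X: nullable alternative(s) X → ε; FOLLOW(X) = { $, 'c' }
  X → ): FIRST \ {ε} = { ')' } — disjoint from FOLLOW(X)
  X → ε: FIRST \ {ε} = { } — this is the only nullable alternative, skip

A, C have no nullable alternative, so no FIRST/FOLLOW check is needed there.

No FIRST/FOLLOW conflicts found.

Answer: No FIRST/FOLLOW conflicts.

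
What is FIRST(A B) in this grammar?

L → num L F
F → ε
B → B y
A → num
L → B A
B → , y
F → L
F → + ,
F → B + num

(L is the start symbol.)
{ 'num' }

FIRST sets of the non-terminals involved (from the grammar, by fixed-point iteration):
  FIRST(A) = { 'num' }

To compute FIRST(A B), process the symbols left to right:
Symbol A is a non-terminal. Add FIRST(A) \ {ε} = { 'num' }
A is not nullable (ε ∉ FIRST(A)), so stop here.
FIRST(A B) = { 'num' }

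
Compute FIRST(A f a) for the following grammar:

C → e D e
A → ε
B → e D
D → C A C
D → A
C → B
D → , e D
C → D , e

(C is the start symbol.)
FIRST sets of the non-terminals involved (from the grammar, by fixed-point iteration):
  FIRST(A) = { ε }

To compute FIRST(A f a), process the symbols left to right:
Symbol A is a non-terminal. Add FIRST(A) \ {ε} = { }
A is nullable (ε ∈ FIRST(A)), continue to the next symbol.
Symbol f is a terminal. Add 'f' and stop.
FIRST(A f a) = { 'f' }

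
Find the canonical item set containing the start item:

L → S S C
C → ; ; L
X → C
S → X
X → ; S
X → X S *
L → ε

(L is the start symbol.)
First, augment the grammar with L' → L
I₀ = CLOSURE({ [L' → . L] }):
  [L' → . L] has the dot before L: add [L → . S S C], [L → .]
  [L → . S S C] has the dot before S: add [S → . X]
  [S → . X] has the dot before X: add [X → . C], [X → . ; S], [X → . X S *]
  [X → . C] has the dot before C: add [C → . ; ; L]
No further items can be added.

I₀ = { [C → . ; ; L], [L → . S S C], [L → .], [L' → . L], [S → . X], [X → . ; S], [X → . C], [X → . X S *] }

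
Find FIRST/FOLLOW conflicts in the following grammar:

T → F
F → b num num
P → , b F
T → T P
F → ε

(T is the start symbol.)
Nullable non-terminals: F, T.
FIRST sets used below: FIRST(F) = { 'b', ε }, FIRST(T) = { ',', 'b', ε }, FIRST(P) = { ',' }

F: nullable alternative(s) F → ε; FOLLOW(F) = { $, ',' }
  F → b num num: FIRST \ {ε} = { 'b' } — disjoint from FOLLOW(F)
  F → ε: FIRST \ {ε} = { } — this is the only nullable alternative, skip

T: nullable alternative(s) T → F; FOLLOW(T) = { $, ',' }
  T → F: FIRST \ {ε} = { 'b' } — this is the only nullable alternative, skip
  T → T P: FIRST \ {ε} = { ',', 'b' } — overlaps FOLLOW(T) on { ',' }: CONFLICT

P has no nullable alternative, so no FIRST/FOLLOW check is needed there.

So the grammar has 1 FIRST/FOLLOW conflict (marked CONFLICT above).

Answer: Yes. T → T P with FOLLOW(T) on { ',' }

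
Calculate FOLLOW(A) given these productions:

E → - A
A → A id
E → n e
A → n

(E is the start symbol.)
{ $, 'id' }

To compute FOLLOW(A), find every occurrence of A on a right-hand side N → α A β: add FIRST(β) \ {ε}, and if β is empty or nullable also add FOLLOW(N). Iterate to a fixed point.

In E → - A: A is at the end, add FOLLOW(E)
In A → A id: A is followed by id, add FIRST(id) \ {ε} = { 'id' }

The FOLLOW sets referred to above (computed the same way, to a fixed point):
  FOLLOW(E) = { $ }

Taking the union: FOLLOW(A) = { $, 'id' }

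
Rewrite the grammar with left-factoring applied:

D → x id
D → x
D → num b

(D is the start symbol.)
D → x D'
D' → id
D' → ε
D → num b

Left-factoring transforms A → αβ₁ | αβ₂ into A → αA' and A' → β₁ | β₂
(α is the longest common prefix among the alternatives). Repeat until
no nonterminal has two alternatives with a common prefix.

Round 1: D has alternatives sharing prefix 'x'. Introduce D': D → x D'
  Add: D' → id
  Add: D' → ε

No remaining common prefixes — done.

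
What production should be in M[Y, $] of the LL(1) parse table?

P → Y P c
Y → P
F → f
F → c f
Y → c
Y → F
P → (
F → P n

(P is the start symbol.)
Empty (error entry)

To find M[Y, $], we find productions for Y where $ is in the predict set (PREDICT(N → α) = (FIRST(α) \ {ε}) ∪ (FOLLOW(N) if α ⇒* ε)).

Relevant sets:
  FIRST(P) = { '(', 'c', 'f' }
  FIRST(F) = { '(', 'c', 'f' }

Y → P: PREDICT = { '(', 'c', 'f' }
Y → c: PREDICT = { 'c' }
Y → F: PREDICT = { '(', 'c', 'f' }

M[Y, $] is empty (no production applies)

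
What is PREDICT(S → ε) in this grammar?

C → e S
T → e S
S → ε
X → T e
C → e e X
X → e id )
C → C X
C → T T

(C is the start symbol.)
PREDICT(S → ε) = (FIRST(RHS) \ {ε}) ∪ (FOLLOW(S) if ε ∈ FIRST(RHS), i.e. RHS ⇒* ε)
The right-hand side is ε (FIRST(ε) = { ε }), so the predict set is FOLLOW(S) = { $, 'e' }
PREDICT(S → ε) = { $, 'e' }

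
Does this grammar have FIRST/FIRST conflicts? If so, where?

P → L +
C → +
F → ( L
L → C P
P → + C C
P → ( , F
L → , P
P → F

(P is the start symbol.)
Yes. P → L '+' / P → '+' C C on { '+' }; P → '(' ',' F / P → F on { '(' }

A FIRST/FIRST conflict occurs when two productions N → α and N → β for the same non-terminal have FIRST(α) ∩ FIRST(β) ≠ ∅ (with ε ∈ FIRST of a nullable right-hand side, so two nullable alternatives also conflict).

FIRST sets of the non-terminals at (or reachable through a nullable prefix from) the front of some alternative:
  FIRST(L) = { '+', ',' }
  FIRST(F) = { '(' }
  FIRST(C) = { '+' }

Productions for P:
  P → L +: FIRST = { '+', ',' }
  P → + C C: FIRST = { '+' }
  P → ( , F: FIRST = { '(' }
  P → F: FIRST = { '(' }
Productions for L:
  L → C P: FIRST = { '+' }
  L → , P: FIRST = { ',' }
C, F have only one production, so no FIRST/FIRST conflict is possible there.

Conflict for P: P → L + and P → + C C
  Overlap: { '+' }
Conflict for P: P → ( , F and P → F
  Overlap: { '(' }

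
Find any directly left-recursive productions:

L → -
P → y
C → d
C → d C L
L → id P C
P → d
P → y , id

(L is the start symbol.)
No direct left recursion

Direct left recursion occurs when N → N α for some non-terminal N (the right-hand side begins with the left-hand side itself).

L → -: starts with '-'
P → y: starts with y
C → d: starts with d
C → d C L: starts with d
L → id P C: starts with id
P → d: starts with d
P → y , id: starts with y

No direct left recursion found.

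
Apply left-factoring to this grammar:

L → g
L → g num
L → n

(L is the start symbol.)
L → g L'
L' → ε
L' → num
L → n

Left-factoring transforms A → αβ₁ | αβ₂ into A → αA' and A' → β₁ | β₂
(α is the longest common prefix among the alternatives). Repeat until
no nonterminal has two alternatives with a common prefix.

Round 1: L has alternatives sharing prefix 'g'. Introduce L': L → g L'
  Add: L' → ε
  Add: L' → num

No remaining common prefixes — done.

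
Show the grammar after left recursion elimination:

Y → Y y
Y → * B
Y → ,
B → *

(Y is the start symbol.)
Y → * B Y'
Y → , Y'
Y' → y Y'
Y' → ε
B → *

Y is directly left-recursive. The standard transformation for
  A → A α₁ | ... | A α_m | β₁ | ... | β_n
is
  A  → β₁ A' | ... | β_n A'
  A' → α₁ A' | ... | α_m A' | ε

Y → * B becomes Y → * B Y'
Y → , becomes Y → , Y'
Y → Y y becomes Y' → y Y'
Add Y' → ε

Productions for other non-terminals are unchanged:
  B → *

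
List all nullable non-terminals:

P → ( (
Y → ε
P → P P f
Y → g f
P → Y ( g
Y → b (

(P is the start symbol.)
A non-terminal is nullable if it can derive ε (the empty string): either it has an ε-production, or it has a production whose right-hand side consists entirely of nullable non-terminals.

ε-productions: Y → ε
So Y is immediately nullable.
No further non-terminal can be added: every production for the remaining non-terminals contains a terminal or a non-nullable non-terminal.
Nullable = { 'Y' }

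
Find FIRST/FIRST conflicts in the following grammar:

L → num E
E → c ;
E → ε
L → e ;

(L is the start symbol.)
No FIRST/FIRST conflicts.

Productions for L:
  L → num E: FIRST = { 'num' }
  L → e ;: FIRST = { 'e' }
Productions for E:
  E → c ;: FIRST = { 'c' }
  E → ε: FIRST = { ε }

All alternatives of each non-terminal have pairwise disjoint FIRST sets.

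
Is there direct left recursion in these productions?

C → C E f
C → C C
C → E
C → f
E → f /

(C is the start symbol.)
Yes, C is left-recursive

Direct left recursion occurs when N → N α for some non-terminal N (the right-hand side begins with the left-hand side itself).

C → C E f: LEFT RECURSIVE (starts with C)
C → C C: LEFT RECURSIVE (starts with C)
C → E: starts with E
C → f: starts with f
E → f /: starts with f

The grammar has direct left recursion on: C.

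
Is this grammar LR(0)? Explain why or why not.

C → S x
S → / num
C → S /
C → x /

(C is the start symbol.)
Yes, the grammar is LR(0)

A grammar is LR(0) if no state in the canonical LR(0) collection has:
  - both a shift item (dot before a terminal) and a complete item (shift-reduce conflict), or
  - two or more complete items (reduce-reduce conflict; the accept item [C' → C .] counts as a complete item here).

Augment with C' → C and build the canonical LR(0) collection (I0 = CLOSURE({[C' → . C]}), then GOTO on every symbol after a dot until no new states appear). It has 9 states:
  I0: { [C → . S /], [C → . S x], [C → . x /], [C' → . C], [S → . / num] }  — shift
  I1: { [S → / . num] }  — shift
  I2: { [C' → C .] }  — accept
  I3: { [C → S . /], [C → S . x] }  — shift
  I4: { [C → x . /] }  — shift
  I5: { [C → x / .] }  — reduce
  I6: { [C → S / .] }  — reduce
  I7: { [C → S x .] }  — reduce
  I8: { [S → / num .] }  — reduce

Every state is either a pure shift/goto state or contains exactly one complete item and nothing to shift — no conflicts. The grammar is LR(0).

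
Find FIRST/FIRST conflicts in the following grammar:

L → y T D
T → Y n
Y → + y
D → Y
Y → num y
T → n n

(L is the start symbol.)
A FIRST/FIRST conflict occurs when two productions N → α and N → β for the same non-terminal have FIRST(α) ∩ FIRST(β) ≠ ∅ (with ε ∈ FIRST of a nullable right-hand side, so two nullable alternatives also conflict).

FIRST sets of the non-terminals at (or reachable through a nullable prefix from) the front of some alternative:
  FIRST(Y) = { '+', 'num' }

Productions for T:
  T → Y n: FIRST = { '+', 'num' }
  T → n n: FIRST = { 'n' }
Productions for Y:
  Y → + y: FIRST = { '+' }
  Y → num y: FIRST = { 'num' }
L, D have only one production, so no FIRST/FIRST conflict is possible there.

All alternatives of each non-terminal have pairwise disjoint FIRST sets.

Answer: No FIRST/FIRST conflicts.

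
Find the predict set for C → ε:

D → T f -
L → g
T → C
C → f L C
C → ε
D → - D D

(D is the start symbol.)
PREDICT(C → ε) = (FIRST(RHS) \ {ε}) ∪ (FOLLOW(C) if ε ∈ FIRST(RHS), i.e. RHS ⇒* ε)
The right-hand side is ε (FIRST(ε) = { ε }), so the predict set is FOLLOW(C) = { 'f' }
PREDICT(C → ε) = { 'f' }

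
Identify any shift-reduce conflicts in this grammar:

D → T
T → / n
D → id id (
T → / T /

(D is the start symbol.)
No shift-reduce conflicts

A shift-reduce conflict occurs when an LR(0) state has both:
  - a complete (reduce) item [A → α .] (dot at the end), and
  - a shift item [B → β . c γ] (dot before a terminal).

Augment with D' → D and build the canonical LR(0) collection (I0 = CLOSURE({[D' → . D]}), then GOTO on every symbol after a dot until no new states appear). It has 10 states:
  I0: { [D → . T], [D → . id id (], [D' → . D], [T → . / T /], [T → . / n] }  — shift
  I1: { [T → . / T /], [T → . / n], [T → / . T /], [T → / . n] }  — shift
  I2: { [D' → D .] }  — accept
  I3: { [D → T .] }  — reduce
  I4: { [D → id . id (] }  — shift
  I5: { [D → id id . (] }  — shift
  I6: { [D → id id ( .] }  — reduce
  I7: { [T → / T . /] }  — shift
  I8: { [T → / n .] }  — reduce
  I9: { [T → / T / .] }  — reduce

No state contains both a complete item and a shift item.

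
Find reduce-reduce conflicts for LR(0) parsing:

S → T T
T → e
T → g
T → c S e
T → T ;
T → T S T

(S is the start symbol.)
Augment with S' → S and build the canonical LR(0) collection (I0 = CLOSURE({[S' → . S]}), then GOTO on every symbol after a dot until no new states appear). It has 12 states:
  I0: { [S → . T T], [S' → . S], [T → . T ;], [T → . T S T], [T → . c S e], [T → . e], [T → . g] }  — shift
  I1: { [S' → S .] }  — accept
  I2: { [S → . T T], [S → T . T], [T → . T ;], [T → . T S T], [T → . c S e], [T → . e], [T → . g], [T → T . ;], [T → T . S T] }  — shift
  I3: { [S → . T T], [T → . T ;], [T → . T S T], [T → . c S e], [T → . e], [T → . g], [T → c . S e] }  — shift
  I4: { [T → e .] }  — reduce
  I5: { [T → g .] }  — reduce
  I6: { [T → c S . e] }  — shift
  I7: { [T → c S e .] }  — reduce
  I8: { [T → T ; .] }  — reduce
  I9: { [T → . T ;], [T → . T S T], [T → . c S e], [T → . e], [T → . g], [T → T S . T] }  — shift
  I10: { [S → . T T], [S → T . T], [S → T T .], [T → . T ;], [T → . T S T], [T → . c S e], [T → . e], [T → . g], [T → T . ;], [T → T . S T] }  — shift, reduce
  I11: { [S → . T T], [T → . T ;], [T → . T S T], [T → . c S e], [T → . e], [T → . g], [T → T . ;], [T → T . S T], [T → T S T .] }  — shift, reduce

No state contains more than one complete item.

Answer: No reduce-reduce conflicts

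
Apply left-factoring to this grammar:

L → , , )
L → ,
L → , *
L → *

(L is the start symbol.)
L → , L'
L' → , )
L' → ε
L' → *
L → *

Left-factoring transforms A → αβ₁ | αβ₂ into A → αA' and A' → β₁ | β₂
(α is the longest common prefix among the alternatives). Repeat until
no nonterminal has two alternatives with a common prefix.

Round 1: L has alternatives sharing prefix ','. Introduce L': L → , L'
  Add: L' → , )
  Add: L' → ε
  Add: L' → *

No remaining common prefixes — done.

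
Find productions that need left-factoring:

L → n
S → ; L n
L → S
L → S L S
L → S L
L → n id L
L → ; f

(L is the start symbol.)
Left-factoring is needed when two productions for the same non-terminal
share a common prefix on the right-hand side.

Productions for L:
  L → n
  L → S
  L → S L S
  L → S L
  L → n id L
  L → ; f

Found common prefix 'n' in productions for L
Found common prefix 'S' in productions for L

Answer: Yes, L has productions with common prefix 'n'; L has productions with common prefix 'S'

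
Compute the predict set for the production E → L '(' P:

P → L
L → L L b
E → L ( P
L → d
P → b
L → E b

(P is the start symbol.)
{ 'd' }

PREDICT(E → L '(' P) = (FIRST(RHS) \ {ε}) ∪ (FOLLOW(E) if ε ∈ FIRST(RHS), i.e. RHS ⇒* ε)
FIRST(L) = { 'd' }
FIRST(L '(' P) = { 'd' }
ε ∉ FIRST(L '(' P), so FOLLOW(E) is not added.
PREDICT(E → L '(' P) = { 'd' }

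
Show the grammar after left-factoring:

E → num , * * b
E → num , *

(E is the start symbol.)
E → num , * E'
E' → * b
E' → ε

Left-factoring transforms A → αβ₁ | αβ₂ into A → αA' and A' → β₁ | β₂
(α is the longest common prefix among the alternatives). Repeat until
no nonterminal has two alternatives with a common prefix.

Round 1: E has alternatives sharing prefix 'num , *'. Introduce E': E → num , * E'
  Add: E' → * b
  Add: E' → ε

No remaining common prefixes — done.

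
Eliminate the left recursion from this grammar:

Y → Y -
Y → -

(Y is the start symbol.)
Y is directly left-recursive. The standard transformation for
  A → A α₁ | ... | A α_m | β₁ | ... | β_n
is
  A  → β₁ A' | ... | β_n A'
  A' → α₁ A' | ... | α_m A' | ε

Y → - becomes Y → - Y'
Y → Y - becomes Y' → - Y'
Add Y' → ε

Resulting grammar:
Y → - Y'
Y' → - Y'
Y' → ε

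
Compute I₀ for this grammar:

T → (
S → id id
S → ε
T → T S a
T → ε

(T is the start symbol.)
First, augment the grammar with T' → T
I₀ = CLOSURE({ [T' → . T] }):
  [T' → . T] has the dot before T: add [T → . (], [T → . T S a], [T → .]
No further items can be added.

I₀ = { [T → . (], [T → . T S a], [T → .], [T' → . T] }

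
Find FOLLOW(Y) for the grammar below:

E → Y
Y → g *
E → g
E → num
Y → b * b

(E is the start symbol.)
{ $ }

To compute FOLLOW(Y), find every occurrence of Y on a right-hand side N → α Y β: add FIRST(β) \ {ε}, and if β is empty or nullable also add FOLLOW(N). Iterate to a fixed point.

In E → Y: Y is at the end, add FOLLOW(E)

The FOLLOW sets referred to above (computed the same way, to a fixed point):
  FOLLOW(E) = { $ }

Taking the union: FOLLOW(Y) = { $ }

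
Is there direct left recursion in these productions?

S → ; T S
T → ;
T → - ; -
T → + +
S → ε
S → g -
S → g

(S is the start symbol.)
Direct left recursion occurs when N → N α for some non-terminal N (the right-hand side begins with the left-hand side itself).

S → ; T S: starts with ';'
T → ;: starts with ';'
T → - ; -: starts with '-'
T → + +: starts with '+'
S → ε: starts with ε
S → g -: starts with g
S → g: starts with g

No direct left recursion found.

Answer: No direct left recursion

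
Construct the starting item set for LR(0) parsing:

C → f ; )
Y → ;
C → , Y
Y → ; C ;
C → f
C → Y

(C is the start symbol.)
{ [C → . , Y], [C → . Y], [C → . f ; )], [C → . f], [C' → . C], [Y → . ; C ;], [Y → . ;] }

First, augment the grammar with C' → C
I₀ = CLOSURE({ [C' → . C] }):
  [C' → . C] has the dot before C: add [C → . f ; )], [C → . , Y], [C → . f], [C → . Y]
  [C → . Y] has the dot before Y: add [Y → . ;], [Y → . ; C ;]
No further items can be added.

I₀ = { [C → . , Y], [C → . Y], [C → . f ; )], [C → . f], [C' → . C], [Y → . ; C ;], [Y → . ;] }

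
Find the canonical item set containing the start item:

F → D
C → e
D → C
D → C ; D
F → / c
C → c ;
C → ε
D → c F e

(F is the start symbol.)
{ [C → . c ;], [C → . e], [C → .], [D → . C ; D], [D → . C], [D → . c F e], [F → . / c], [F → . D], [F' → . F] }

First, augment the grammar with F' → F
I₀ = CLOSURE({ [F' → . F] }):
  [F' → . F] has the dot before F: add [F → . D], [F → . / c]
  [F → . D] has the dot before D: add [D → . C], [D → . C ; D], [D → . c F e]
  [D → . C] has the dot before C: add [C → . e], [C → . c ;], [C → .]
No further items can be added.

I₀ = { [C → . c ;], [C → . e], [C → .], [D → . C ; D], [D → . C], [D → . c F e], [F → . / c], [F → . D], [F' → . F] }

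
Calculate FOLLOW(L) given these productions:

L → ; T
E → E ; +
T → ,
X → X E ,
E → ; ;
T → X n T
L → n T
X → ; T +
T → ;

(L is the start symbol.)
L is the start symbol, so $ ∈ FOLLOW(L).
L does not occur on any right-hand side.

Taking the union: FOLLOW(L) = { $ }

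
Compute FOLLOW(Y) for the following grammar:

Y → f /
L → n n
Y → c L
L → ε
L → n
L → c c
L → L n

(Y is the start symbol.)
{ $ }

Y is the start symbol, so $ ∈ FOLLOW(Y).
Y does not occur on any right-hand side.

Taking the union: FOLLOW(Y) = { $ }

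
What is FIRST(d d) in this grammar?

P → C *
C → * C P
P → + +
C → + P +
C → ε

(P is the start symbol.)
{ 'd' }

To compute FIRST(d d), process the symbols left to right:
Symbol d is a terminal. Add 'd' and stop.
FIRST(d d) = { 'd' }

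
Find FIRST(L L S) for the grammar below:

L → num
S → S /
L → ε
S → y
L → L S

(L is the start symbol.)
{ 'num', 'y' }

FIRST sets of the non-terminals involved (from the grammar, by fixed-point iteration):
  FIRST(L) = { 'num', 'y', ε }
  FIRST(S) = { 'y' }

To compute FIRST(L L S), process the symbols left to right:
Symbol L is a non-terminal. Add FIRST(L) \ {ε} = { 'num', 'y' }
L is nullable (ε ∈ FIRST(L)), continue to the next symbol.
Symbol L is a non-terminal. Add FIRST(L) \ {ε} = { 'num', 'y' }
L is nullable (ε ∈ FIRST(L)), continue to the next symbol.
Symbol S is a non-terminal. Add FIRST(S) \ {ε} = { 'y' }
S is not nullable (ε ∉ FIRST(S)), so stop here.
FIRST(L L S) = { 'num', 'y' }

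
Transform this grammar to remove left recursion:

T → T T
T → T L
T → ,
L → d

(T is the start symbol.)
T → , T'
T' → T T'
T' → L T'
T' → ε
L → d

T is directly left-recursive. The standard transformation for
  A → A α₁ | ... | A α_m | β₁ | ... | β_n
is
  A  → β₁ A' | ... | β_n A'
  A' → α₁ A' | ... | α_m A' | ε

T → , becomes T → , T'
T → T T becomes T' → T T'
T → T L becomes T' → L T'
Add T' → ε

Productions for other non-terminals are unchanged:
  L → d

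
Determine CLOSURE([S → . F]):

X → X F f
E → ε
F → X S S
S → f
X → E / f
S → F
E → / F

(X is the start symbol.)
Start with: [S → . F]
  [S → . F] has the dot before F: add [F → . X S S]
  [F → . X S S] has the dot before X: add [X → . X F f], [X → . E / f]
  [X → . E / f] has the dot before E: add [E → .], [E → . / F]
No further items can be added.

CLOSURE = { [E → . / F], [E → .], [F → . X S S], [S → . F], [X → . E / f], [X → . X F f] }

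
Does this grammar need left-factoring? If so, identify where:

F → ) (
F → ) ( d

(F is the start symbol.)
Yes, F has productions with common prefix ') ('

Left-factoring is needed when two productions for the same non-terminal
share a common prefix on the right-hand side.

Productions for F:
  F → ) (
  F → ) ( d

Found common prefix ') (' in productions for F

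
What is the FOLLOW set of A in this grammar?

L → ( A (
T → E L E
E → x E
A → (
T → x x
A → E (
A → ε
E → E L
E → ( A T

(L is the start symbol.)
{ '(', 'x' }

To compute FOLLOW(A), find every occurrence of A on a right-hand side N → α A β: add FIRST(β) \ {ε}, and if β is empty or nullable also add FOLLOW(N). Iterate to a fixed point.

In L → ( A (: A is followed by '(', add FIRST('(') \ {ε} = { '(' }
In E → ( A T: A is followed by T, add FIRST(T) \ {ε} = { '(', 'x' }

Taking the union: FOLLOW(A) = { '(', 'x' }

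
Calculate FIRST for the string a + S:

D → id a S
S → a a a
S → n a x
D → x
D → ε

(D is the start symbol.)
To compute FIRST(a + S), process the symbols left to right:
Symbol a is a terminal. Add 'a' and stop.
FIRST(a + S) = { 'a' }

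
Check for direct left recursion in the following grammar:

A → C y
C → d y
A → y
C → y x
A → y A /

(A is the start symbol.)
Direct left recursion occurs when N → N α for some non-terminal N (the right-hand side begins with the left-hand side itself).

A → C y: starts with C
C → d y: starts with d
A → y: starts with y
C → y x: starts with y
A → y A /: starts with y

No direct left recursion found.

Answer: No direct left recursion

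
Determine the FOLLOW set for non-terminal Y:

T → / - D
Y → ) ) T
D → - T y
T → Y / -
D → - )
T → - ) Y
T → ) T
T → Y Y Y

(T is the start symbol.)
{ $, ')', '/', 'y' }

To compute FOLLOW(Y), find every occurrence of Y on a right-hand side N → α Y β: add FIRST(β) \ {ε}, and if β is empty or nullable also add FOLLOW(N). Iterate to a fixed point.

In T → Y / -: Y is followed by '/' '-', add FIRST('/' '-') \ {ε} = { '/' }
In T → - ) Y: Y is at the end, add FOLLOW(T)
In T → Y Y Y: Y is followed by Y Y, add FIRST(Y Y) \ {ε} = { ')' }
In T → Y Y Y: Y is followed by Y, add FIRST(Y) \ {ε} = { ')' }
In T → Y Y Y: Y is at the end, add FOLLOW(T)

The FOLLOW sets referred to above (computed the same way, to a fixed point):
  FOLLOW(T) = { $, ')', '/', 'y' }

Taking the union: FOLLOW(Y) = { $, ')', '/', 'y' }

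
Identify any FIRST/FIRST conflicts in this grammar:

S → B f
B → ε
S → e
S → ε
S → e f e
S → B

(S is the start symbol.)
A FIRST/FIRST conflict occurs when two productions N → α and N → β for the same non-terminal have FIRST(α) ∩ FIRST(β) ≠ ∅ (with ε ∈ FIRST of a nullable right-hand side, so two nullable alternatives also conflict).

FIRST sets of the non-terminals at (or reachable through a nullable prefix from) the front of some alternative:
  FIRST(B) = { ε }

Productions for S:
  S → B f: FIRST = { 'f' }
  S → e: FIRST = { 'e' }
  S → ε: FIRST = { ε }
  S → e f e: FIRST = { 'e' }
  S → B: FIRST = { ε }
B has only one production, so no FIRST/FIRST conflict is possible there.

Conflict for S: S → e and S → e f e
  Overlap: { 'e' }
Conflict for S: S → ε and S → B
  Overlap: { ε }

Answer: Yes. S → e / S → e f e on { 'e' }; S → ε / S → B on { ε }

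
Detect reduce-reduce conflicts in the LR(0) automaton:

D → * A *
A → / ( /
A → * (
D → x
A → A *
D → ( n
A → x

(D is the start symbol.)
Augment with D' → D and build the canonical LR(0) collection (I0 = CLOSURE({[D' → . D]}), then GOTO on every symbol after a dot until no new states appear). It has 14 states:
  I0: { [D → . ( n], [D → . * A *], [D → . x], [D' → . D] }  — shift
  I1: { [D → ( . n] }  — shift
  I2: { [A → . * (], [A → . / ( /], [A → . A *], [A → . x], [D → * . A *] }  — shift
  I3: { [D' → D .] }  — accept
  I4: { [D → x .] }  — reduce
  I5: { [A → * . (] }  — shift
  I6: { [A → / . ( /] }  — shift
  I7: { [A → A . *], [D → * A . *] }  — shift
  I8: { [A → x .] }  — reduce
  I9: { [A → A * .], [D → * A * .] }  — 2 reduces
  I10: { [A → / ( . /] }  — shift
  I11: { [A → / ( / .] }  — reduce
  I12: { [A → * ( .] }  — reduce
  I13: { [D → ( n .] }  — reduce

I9 contains complete items [A → A * .], [D → * A * .] — reduce-reduce conflict.

Answer: Yes — I9: [A → A * .] vs [D → * A * .]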